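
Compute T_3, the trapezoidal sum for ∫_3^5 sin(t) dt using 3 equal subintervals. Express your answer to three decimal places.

Δt = (5 − 3)/3 = 2/3.
f(3) ≈ 0.141, f(11/3) ≈ -0.501, f(13/3) ≈ -0.929, f(5) ≈ -0.959.
T_3 = (Δt/2)·[f(t_0) + 2f(t_1) + 2f(t_2) + f(t_3)].
Sum ≈ -1.226.

-1.226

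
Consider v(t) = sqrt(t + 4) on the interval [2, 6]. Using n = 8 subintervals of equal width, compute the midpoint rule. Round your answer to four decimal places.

Δt = (6 − 2)/8 = 0.5.
Midpoints: 2.25, 2.75, 3.25, 3.75, 4.25, 4.75, 5.25, 5.75.
v(2.25) ≈ 2.5000, v(2.75) ≈ 2.5981, v(3.25) ≈ 2.6926, v(3.75) ≈ 2.7839, v(4.25) ≈ 2.8723, v(4.75) ≈ 2.9580, v(5.25) ≈ 3.0414, v(5.75) ≈ 3.1225.
Sum = Δt · [v(2.25) + v(2.75) + v(3.25) + ...].
Sum ≈ 11.2844.

11.2844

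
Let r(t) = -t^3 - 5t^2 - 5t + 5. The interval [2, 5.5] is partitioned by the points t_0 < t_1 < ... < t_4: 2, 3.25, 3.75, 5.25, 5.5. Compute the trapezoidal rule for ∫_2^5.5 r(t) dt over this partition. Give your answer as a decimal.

-551.82421875

Subinterval widths: 1.25, 0.5, 1.5, 0.25.
r(2) = -33, r(3.25) = -98.390625, r(3.75) = -136.796875, r(5.25) = -303.765625, r(5.5) = -340.125.
On each subinterval the trapezoid contributes (Δt_i/2)·[r(t_{i-1}) + r(t_i)].
Sum = -551.82421875.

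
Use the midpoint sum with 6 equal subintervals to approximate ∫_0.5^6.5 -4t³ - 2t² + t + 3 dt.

Δt = (6.5 − 0.5)/6 = 1.
Midpoints: 1, 2, 3, 4, 5, 6.
f(1) = -2, f(2) = -35, f(3) = -120, f(4) = -281, f(5) = -542, f(6) = -927.
Sum = Δt · [f(1) + f(2) + f(3) + ...].
Sum = -1907.

-1907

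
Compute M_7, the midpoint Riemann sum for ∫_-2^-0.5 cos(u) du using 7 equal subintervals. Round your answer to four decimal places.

0.4307

Δu = (-0.5 − (-2))/7 = 3/14.
Midpoints: -53/28, -47/28, -41/28, -1.25, -29/28, -23/28, -17/28.
f(-53/28) ≈ -0.3165, f(-47/28) ≈ -0.1076, f(-41/28) ≈ 0.1063, f(-1.25) ≈ 0.3153, f(-29/28) ≈ 0.5099, f(-23/28) ≈ 0.6812, f(-17/28) ≈ 0.8213.
Sum = Δu · [f(-53/28) + f(-47/28) + f(-41/28) + ...].
Sum ≈ 0.4307.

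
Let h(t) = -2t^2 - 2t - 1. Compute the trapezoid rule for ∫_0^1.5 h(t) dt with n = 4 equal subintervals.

-6.0703125

Δt = (1.5 − 0)/4 = 0.375.
h(0) = -1, h(0.375) = -2.03125, h(0.75) = -3.625, h(1.125) = -5.78125, h(1.5) = -8.5.
T_4 = (Δt/2)·[h(t_0) + 2h(t_1) + 2h(t_2) + 2h(t_3) + h(t_4)].
Sum = -6.0703125.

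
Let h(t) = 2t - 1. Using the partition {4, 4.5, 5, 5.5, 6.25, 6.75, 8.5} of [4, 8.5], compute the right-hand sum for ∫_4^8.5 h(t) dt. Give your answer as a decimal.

Subinterval widths: 0.5, 0.5, 0.5, 0.75, 0.5, 1.75.
Right endpoints: 4.5, 5, 5.5, 6.25, 6.75, 8.5.
h(4.5) = 8, h(5) = 9, h(5.5) = 10, h(6.25) = 11.5, h(6.75) = 12.5, h(8.5) = 16.
Sum = Σ Δt_i · h(t_i).
Sum = 56.375.

56.375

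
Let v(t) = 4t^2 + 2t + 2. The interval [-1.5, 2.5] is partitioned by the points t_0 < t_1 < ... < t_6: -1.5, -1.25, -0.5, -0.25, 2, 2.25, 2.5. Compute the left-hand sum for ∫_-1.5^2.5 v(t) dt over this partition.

22.9375

Subinterval widths: 0.25, 0.75, 0.25, 2.25, 0.25, 0.25.
Left endpoints: -1.5, -1.25, -0.5, -0.25, 2, 2.25.
v(-1.5) = 8, v(-1.25) = 5.75, v(-0.5) = 2, v(-0.25) = 1.75, v(2) = 22, v(2.25) = 26.75.
Sum = Σ Δt_i · v(t_i).
Sum = 22.9375.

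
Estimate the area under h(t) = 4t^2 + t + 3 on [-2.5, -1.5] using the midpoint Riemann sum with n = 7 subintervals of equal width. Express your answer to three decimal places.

17.327

Δt = (-1.5 − (-2.5))/7 = 1/7.
Midpoints: -17/7, -16/7, -15/7, -2, -13/7, -12/7, -11/7.
h(-17/7) = 1184/49, h(-16/7) = 1059/49, h(-15/7) = 942/49, h(-2) = 17, h(-13/7) = 732/49, h(-12/7) = 639/49, h(-11/7) = 554/49.
Sum = Δt · [h(-17/7) + h(-16/7) + h(-15/7) + ...].
Sum ≈ 17.327.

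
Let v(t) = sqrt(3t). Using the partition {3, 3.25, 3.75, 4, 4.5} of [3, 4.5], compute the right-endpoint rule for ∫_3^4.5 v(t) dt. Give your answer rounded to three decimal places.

Subinterval widths: 0.25, 0.5, 0.25, 0.5.
Right endpoints: 3.25, 3.75, 4, 4.5.
v(3.25) ≈ 3.122, v(3.75) ≈ 3.354, v(4) ≈ 3.464, v(4.5) ≈ 3.674.
Sum = Σ Δt_i · v(t_i).
Sum ≈ 5.161.

5.161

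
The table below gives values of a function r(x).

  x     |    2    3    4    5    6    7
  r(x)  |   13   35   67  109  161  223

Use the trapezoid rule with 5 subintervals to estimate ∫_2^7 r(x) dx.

Δx = 1.
T_5 = (1/2)·[13 + 2·35 + 2·67 + 2·109 + 2·161 + 223] = 490.

490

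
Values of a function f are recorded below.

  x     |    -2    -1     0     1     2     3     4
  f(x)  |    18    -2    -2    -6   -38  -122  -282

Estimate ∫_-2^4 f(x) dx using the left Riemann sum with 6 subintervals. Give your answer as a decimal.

Δx = 1.
Sum = 1·[18 + (-2) + (-2) + (-6) + (-38) + (-122)] = -152.

-152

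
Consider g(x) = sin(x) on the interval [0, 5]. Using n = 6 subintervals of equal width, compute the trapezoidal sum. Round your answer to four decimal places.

Δx = (5 − 0)/6 = 5/6.
g(0) ≈ 0.0000, g(5/6) ≈ 0.7402, g(5/3) ≈ 0.9954, g(2.5) ≈ 0.5985, g(10/3) ≈ -0.1906, g(25/6) ≈ -0.8548, g(5) ≈ -0.9589.
T_6 = (Δx/2)·[g(x_0) + 2g(x_1) + ... + 2g(x_{5}) + g(x_6)].
Sum ≈ 0.6744.

0.6744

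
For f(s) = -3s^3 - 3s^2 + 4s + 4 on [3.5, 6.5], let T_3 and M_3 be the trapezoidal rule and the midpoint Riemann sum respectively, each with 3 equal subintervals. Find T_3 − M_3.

-36

T_3 = -1410.
M_3 = -1374.
T_3 − M_3 = -36.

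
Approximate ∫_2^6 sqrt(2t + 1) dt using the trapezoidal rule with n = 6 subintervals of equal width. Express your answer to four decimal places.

Δt = (6 − 2)/6 = 2/3.
f(2) ≈ 2.2361, f(8/3) ≈ 2.5166, f(10/3) ≈ 2.7689, f(4) ≈ 3.0000, f(14/3) ≈ 3.2146, f(16/3) ≈ 3.4157, f(6) ≈ 3.6056.
T_6 = (Δt/2)·[f(t_0) + 2f(t_1) + ... + 2f(t_{5}) + f(t_6)].
Sum ≈ 11.8910.

11.8910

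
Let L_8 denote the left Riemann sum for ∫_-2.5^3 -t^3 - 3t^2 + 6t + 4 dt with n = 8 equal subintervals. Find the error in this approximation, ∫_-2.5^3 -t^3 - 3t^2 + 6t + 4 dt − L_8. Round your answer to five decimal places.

Exact integral: ∫_-2.5^3 f(t) dt = -22.859375.
L_8 ≈ -18.3395996.
Error ≈ -22.859375 − (-18.3395996) ≈ -4.51978.

-4.51978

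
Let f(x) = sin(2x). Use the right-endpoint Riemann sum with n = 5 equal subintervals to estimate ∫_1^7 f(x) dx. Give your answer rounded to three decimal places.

Δx = (7 − 1)/5 = 1.2.
Right endpoints: 2.2, 3.4, 4.6, 5.8, 7.
f(2.2) ≈ -0.952, f(3.4) ≈ 0.494, f(4.6) ≈ 0.223, f(5.8) ≈ -0.823, f(7) ≈ 0.991.
Sum = Δx · [f(2.2) + f(3.4) + f(4.6) + f(5.8) + f(7)].
Sum ≈ -0.080.

-0.080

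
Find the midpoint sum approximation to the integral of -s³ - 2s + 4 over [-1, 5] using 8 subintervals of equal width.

Δs = (5 − (-1))/8 = 0.75.
Midpoints: -0.625, 0.125, 0.875, 1.625, 2.375, 3.125, 3.875, 4.625.
f(-0.625) = 2813/512, f(0.125) = 1919/512, f(0.875) = 809/512, f(1.625) = -1813/512, f(2.375) = -7243/512, f(3.125) = -16777/512, f(3.875) = -31711/512, f(4.625) = -53341/512.
Sum = Δs · [f(-0.625) + f(0.125) + f(0.875) + ...].
Sum = -154.3125.

-154.3125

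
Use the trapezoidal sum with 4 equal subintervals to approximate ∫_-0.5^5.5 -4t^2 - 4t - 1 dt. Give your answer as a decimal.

Δt = (5.5 − (-0.5))/4 = 1.5.
f(-0.5) = 0, f(1) = -9, f(2.5) = -36, f(4) = -81, f(5.5) = -144.
T_4 = (Δt/2)·[f(t_0) + 2f(t_1) + 2f(t_2) + 2f(t_3) + f(t_4)].
Sum = -297.

-297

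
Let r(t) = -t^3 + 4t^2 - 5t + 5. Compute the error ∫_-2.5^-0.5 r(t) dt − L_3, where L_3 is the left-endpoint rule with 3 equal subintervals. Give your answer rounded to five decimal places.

-17.75926

Exact integral: ∫_-2.5^-0.5 r(t) dt ≈ 55.4166667.
L_3 ≈ 73.1759259.
Error ≈ 55.4166667 − 73.1759259 ≈ -17.75926.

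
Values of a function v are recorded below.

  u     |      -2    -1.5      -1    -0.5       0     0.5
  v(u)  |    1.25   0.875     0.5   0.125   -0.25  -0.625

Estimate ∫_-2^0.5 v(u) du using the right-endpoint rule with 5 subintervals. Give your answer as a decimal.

Δu = 0.5.
Sum = 0.5·[0.875 + 0.5 + 0.125 + (-0.25) + (-0.625)] = 0.3125.

0.3125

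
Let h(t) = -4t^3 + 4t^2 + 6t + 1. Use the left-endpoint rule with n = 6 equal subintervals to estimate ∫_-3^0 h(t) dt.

127.25

Δt = (0 − (-3))/6 = 0.5.
Left endpoints: -3, -2.5, -2, -1.5, -1, -0.5.
h(-3) = 127, h(-2.5) = 73.5, h(-2) = 37, h(-1.5) = 14.5, h(-1) = 3, h(-0.5) = -0.5.
Sum = Δt · [h(-3) + h(-2.5) + h(-2) + ...].
Sum = 127.25.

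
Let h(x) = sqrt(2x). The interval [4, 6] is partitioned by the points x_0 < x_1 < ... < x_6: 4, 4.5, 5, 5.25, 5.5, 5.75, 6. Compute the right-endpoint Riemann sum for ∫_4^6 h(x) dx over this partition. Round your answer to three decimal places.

6.434

Subinterval widths: 0.5, 0.5, 0.25, 0.25, 0.25, 0.25.
Right endpoints: 4.5, 5, 5.25, 5.5, 5.75, 6.
h(4.5) ≈ 3.000, h(5) ≈ 3.162, h(5.25) ≈ 3.240, h(5.5) ≈ 3.317, h(5.75) ≈ 3.391, h(6) ≈ 3.464.
Sum = Σ Δx_i · h(x_i).
Sum ≈ 6.434.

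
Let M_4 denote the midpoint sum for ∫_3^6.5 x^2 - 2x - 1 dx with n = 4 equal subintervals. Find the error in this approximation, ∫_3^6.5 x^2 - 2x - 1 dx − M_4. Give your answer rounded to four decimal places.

Exact integral: ∫_3^6.5 f(x) dx ≈ 45.791667.
M_4 ≈ 45.568359.
Error ≈ 45.791667 − 45.568359 ≈ 0.2233.

0.2233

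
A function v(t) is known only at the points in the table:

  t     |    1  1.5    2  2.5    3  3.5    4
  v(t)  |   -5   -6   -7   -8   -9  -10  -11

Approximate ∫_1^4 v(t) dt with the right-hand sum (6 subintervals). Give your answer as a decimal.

Δt = 0.5.
Sum = 0.5·[(-6) + (-7) + (-8) + (-9) + (-10) + (-11)] = -25.5.

-25.5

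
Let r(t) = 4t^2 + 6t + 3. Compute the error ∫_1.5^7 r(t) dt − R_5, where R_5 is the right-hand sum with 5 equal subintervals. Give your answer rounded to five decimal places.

Exact integral: ∫_1.5^7 r(t) dt ≈ 609.5833333.
R_5 = 735.02.
Error ≈ 609.5833333 − 735.02 ≈ -125.43667.

-125.43667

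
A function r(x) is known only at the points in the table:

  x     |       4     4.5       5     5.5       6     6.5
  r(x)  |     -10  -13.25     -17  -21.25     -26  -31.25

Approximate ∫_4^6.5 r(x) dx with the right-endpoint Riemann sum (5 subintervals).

Δx = 0.5.
Sum = 0.5·[(-13.25) + (-17) + (-21.25) + (-26) + (-31.25)] = -54.375.

-54.375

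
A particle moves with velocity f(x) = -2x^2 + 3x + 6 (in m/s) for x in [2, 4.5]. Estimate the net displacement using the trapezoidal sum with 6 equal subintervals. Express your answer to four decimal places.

Δx = (4.5 − 2)/6 = 5/12.
f(2) = 4, f(29/12) = 113/72, f(17/6) = -14/9, f(3.25) = -5.375, f(11/3) = -89/9, f(49/12) = -1087/72, f(4.5) = -21.
T_6 = (Δx/2)·[f(x_0) + 2f(x_1) + ... + 2f(x_{5}) + f(x_6)].
Sum ≈ -16.1863.

-16.1863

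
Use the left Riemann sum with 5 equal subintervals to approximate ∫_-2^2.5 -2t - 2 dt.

Δt = (2.5 − (-2))/5 = 0.9.
Left endpoints: -2, -1.1, -0.2, 0.7, 1.6.
f(-2) = 2, f(-1.1) = 0.2, f(-0.2) = -1.6, f(0.7) = -3.4, f(1.6) = -5.2.
Sum = Δt · [f(-2) + f(-1.1) + f(-0.2) + f(0.7) + f(1.6)].
Sum = -7.2.

-7.2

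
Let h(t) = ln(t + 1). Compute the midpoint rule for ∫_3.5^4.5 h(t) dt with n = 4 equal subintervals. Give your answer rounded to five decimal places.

Δt = (4.5 − 3.5)/4 = 0.25.
Midpoints: 3.625, 3.875, 4.125, 4.375.
h(3.625) ≈ 1.53148, h(3.875) ≈ 1.58412, h(4.125) ≈ 1.63413, h(4.375) ≈ 1.68176.
Sum = Δt · [h(3.625) + h(3.875) + h(4.125) + h(4.375)].
Sum ≈ 1.60787.

1.60787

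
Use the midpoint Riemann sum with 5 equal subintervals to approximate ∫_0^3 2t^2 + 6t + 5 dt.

59.82

Δt = (3 − 0)/5 = 0.6.
Midpoints: 0.3, 0.9, 1.5, 2.1, 2.7.
f(0.3) = 6.98, f(0.9) = 12.02, f(1.5) = 18.5, f(2.1) = 26.42, f(2.7) = 35.78.
Sum = Δt · [f(0.3) + f(0.9) + f(1.5) + f(2.1) + f(2.7)].
Sum = 59.82.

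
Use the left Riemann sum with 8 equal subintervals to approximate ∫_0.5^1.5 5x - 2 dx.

2.6875

Δx = (1.5 − 0.5)/8 = 0.125.
Left endpoints: 0.5, 0.625, 0.75, 0.875, 1, 1.125, 1.25, 1.375.
f(0.5) = 0.5, f(0.625) = 1.125, f(0.75) = 1.75, f(0.875) = 2.375, f(1) = 3, f(1.125) = 3.625, f(1.25) = 4.25, f(1.375) = 4.875.
Sum = Δx · [f(0.5) + f(0.625) + f(0.75) + ...].
Sum = 2.6875.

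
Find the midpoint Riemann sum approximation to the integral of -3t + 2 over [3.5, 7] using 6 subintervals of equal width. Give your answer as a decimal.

-48.125

Δt = (7 − 3.5)/6 = 7/12.
Midpoints: 91/24, 4.375, 119/24, 133/24, 6.125, 161/24.
f(91/24) = -9.375, f(4.375) = -11.125, f(119/24) = -12.875, f(133/24) = -14.625, f(6.125) = -16.375, f(161/24) = -18.125.
Sum = Δt · [f(91/24) + f(4.375) + f(119/24) + ...].
Sum = -48.125.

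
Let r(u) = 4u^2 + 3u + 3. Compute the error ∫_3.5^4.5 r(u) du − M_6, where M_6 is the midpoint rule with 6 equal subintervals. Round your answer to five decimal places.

Exact integral: ∫_3.5^4.5 r(u) du ≈ 79.3333333.
M_6 ≈ 79.3240741.
Error ≈ 79.3333333 − 79.3240741 ≈ 0.00926.

0.00926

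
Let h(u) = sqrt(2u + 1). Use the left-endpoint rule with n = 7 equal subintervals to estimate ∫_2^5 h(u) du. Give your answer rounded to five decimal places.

Δu = (5 − 2)/7 = 3/7.
Left endpoints: 2, 17/7, 20/7, 23/7, 26/7, 29/7, 32/7.
h(2) ≈ 2.23607, h(17/7) ≈ 2.42015, h(20/7) ≈ 2.59119, h(23/7) ≈ 2.75162, h(26/7) ≈ 2.90320, h(29/7) ≈ 3.04725, h(32/7) ≈ 3.18479.
Sum = Δu · [h(2) + h(17/7) + h(20/7) + ...].
Sum ≈ 8.20040.

8.20040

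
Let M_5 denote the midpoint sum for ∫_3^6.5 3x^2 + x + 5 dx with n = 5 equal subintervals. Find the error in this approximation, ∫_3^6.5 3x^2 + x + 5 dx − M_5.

0.42875

Exact integral: ∫_3^6.5 f(x) dx = 281.75.
M_5 = 281.32125.
Error = 281.75 − 281.32125 = 0.42875.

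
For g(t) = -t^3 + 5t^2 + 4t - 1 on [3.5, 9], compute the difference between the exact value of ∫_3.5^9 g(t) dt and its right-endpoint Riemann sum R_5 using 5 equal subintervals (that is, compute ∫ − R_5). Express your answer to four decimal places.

191.4573

Exact integral: ∫_3.5^9 g(t) dt ≈ -327.192708.
R_5 = -518.65.
Error ≈ -327.192708 − (-518.65) ≈ 191.4573.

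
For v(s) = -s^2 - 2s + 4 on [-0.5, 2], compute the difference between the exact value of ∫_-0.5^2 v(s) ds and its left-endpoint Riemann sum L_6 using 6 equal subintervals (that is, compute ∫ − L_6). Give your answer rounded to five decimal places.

Exact integral: ∫_-0.5^2 v(s) ds ≈ 3.5416667.
L_6 ≈ 5.2922454.
Error ≈ 3.5416667 − 5.2922454 ≈ -1.75058.

-1.75058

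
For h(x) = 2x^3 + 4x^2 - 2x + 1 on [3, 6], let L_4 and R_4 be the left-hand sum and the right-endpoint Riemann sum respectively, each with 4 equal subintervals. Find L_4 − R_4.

-360

L_4 = 664.21875.
R_4 = 1024.21875.
L_4 − R_4 = -360.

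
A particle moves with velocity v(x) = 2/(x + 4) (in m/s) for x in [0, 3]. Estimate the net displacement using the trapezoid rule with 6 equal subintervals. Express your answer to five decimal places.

1.12098

Δx = (3 − 0)/6 = 0.5.
v(0) = 0.5, v(0.5) = 4/9, v(1) = 0.4, v(1.5) = 4/11, v(2) = 1/3, v(2.5) = 4/13, v(3) = 2/7.
T_6 = (Δx/2)·[v(x_0) + 2v(x_1) + ... + 2v(x_{5}) + v(x_6)].
Sum ≈ 1.12098.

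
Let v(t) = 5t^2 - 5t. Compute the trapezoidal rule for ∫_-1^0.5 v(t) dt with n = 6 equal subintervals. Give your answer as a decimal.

3.828125

Δt = (0.5 − (-1))/6 = 0.25.
v(-1) = 10, v(-0.75) = 6.5625, v(-0.5) = 3.75, v(-0.25) = 1.5625, v(0) = 0, v(0.25) = -0.9375, v(0.5) = -1.25.
T_6 = (Δt/2)·[v(t_0) + 2v(t_1) + ... + 2v(t_{5}) + v(t_6)].
Sum = 3.828125.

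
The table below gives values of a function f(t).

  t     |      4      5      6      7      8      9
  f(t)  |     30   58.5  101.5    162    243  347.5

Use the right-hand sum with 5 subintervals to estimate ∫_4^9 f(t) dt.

Δt = 1.
Sum = 1·[58.5 + 101.5 + 162 + 243 + 347.5] = 912.5.

912.5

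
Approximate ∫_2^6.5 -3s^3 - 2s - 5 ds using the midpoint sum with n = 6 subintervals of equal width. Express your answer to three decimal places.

Δs = (6.5 − 2)/6 = 0.75.
Midpoints: 2.375, 3.125, 3.875, 4.625, 5.375, 6.125.
f(2.375) = -25569/512, f(3.125) = -52635/512, f(3.875) = -95901/512, f(4.625) = -159255/512, f(5.375) = -246585/512, f(6.125) = -361779/512.
Sum = Δs · [f(2.375) + f(3.125) + f(3.875) + ...].
Sum ≈ -1379.479.

-1379.479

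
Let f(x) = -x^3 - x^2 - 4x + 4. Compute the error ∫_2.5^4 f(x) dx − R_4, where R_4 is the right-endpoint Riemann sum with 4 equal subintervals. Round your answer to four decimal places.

12.4014

Exact integral: ∫_2.5^4 f(x) dx = -83.859375.
R_4 ≈ -96.260742.
Error ≈ -83.859375 − (-96.260742) ≈ 12.4014.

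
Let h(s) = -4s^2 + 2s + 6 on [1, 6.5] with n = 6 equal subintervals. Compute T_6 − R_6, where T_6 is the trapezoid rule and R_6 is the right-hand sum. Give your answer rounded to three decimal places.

70.583

T_6 ≈ -293.66435.
R_6 ≈ -364.24769.
T_6 − R_6 ≈ 70.583.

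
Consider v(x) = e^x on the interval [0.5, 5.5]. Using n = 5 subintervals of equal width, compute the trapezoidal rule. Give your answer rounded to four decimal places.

Δx = (5.5 − 0.5)/5 = 1.
v(0.5) ≈ 1.6487, v(1.5) ≈ 4.4817, v(2.5) ≈ 12.1825, v(3.5) ≈ 33.1155, v(4.5) ≈ 90.0171, v(5.5) ≈ 244.6919.
T_5 = (Δx/2)·[v(x_0) + 2v(x_1) + ... + 2v(x_{4}) + v(x_5)].
Sum ≈ 262.9671.

262.9671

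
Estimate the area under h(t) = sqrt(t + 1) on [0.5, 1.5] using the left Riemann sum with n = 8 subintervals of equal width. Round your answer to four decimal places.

1.3881

Δt = (1.5 − 0.5)/8 = 0.125.
Left endpoints: 0.5, 0.625, 0.75, 0.875, 1, 1.125, 1.25, 1.375.
h(0.5) ≈ 1.2247, h(0.625) ≈ 1.2748, h(0.75) ≈ 1.3229, h(0.875) ≈ 1.3693, h(1) ≈ 1.4142, h(1.125) ≈ 1.4577, h(1.25) ≈ 1.5000, h(1.375) ≈ 1.5411.
Sum = Δt · [h(0.5) + h(0.625) + h(0.75) + ...].
Sum ≈ 1.3881.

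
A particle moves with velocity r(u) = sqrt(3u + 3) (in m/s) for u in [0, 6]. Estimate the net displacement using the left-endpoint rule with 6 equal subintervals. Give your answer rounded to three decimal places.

18.761

Δu = (6 − 0)/6 = 1.
Left endpoints: 0, 1, 2, 3, 4, 5.
r(0) ≈ 1.732, r(1) ≈ 2.449, r(2) ≈ 3.000, r(3) ≈ 3.464, r(4) ≈ 3.873, r(5) ≈ 4.243.
Sum = Δu · [r(0) + r(1) + r(2) + ...].
Sum ≈ 18.761.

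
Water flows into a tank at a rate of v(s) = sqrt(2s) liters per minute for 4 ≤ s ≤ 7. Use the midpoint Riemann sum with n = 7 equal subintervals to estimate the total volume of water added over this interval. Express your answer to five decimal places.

Δs = (7 − 4)/7 = 3/7.
Midpoints: 59/14, 65/14, 71/14, 5.5, 83/14, 89/14, 95/14.
v(59/14) ≈ 2.90320, v(65/14) ≈ 3.04725, v(71/14) ≈ 3.18479, v(5.5) ≈ 3.31662, v(83/14) ≈ 3.44342, v(89/14) ≈ 3.56571, v(95/14) ≈ 3.68394.
Sum = Δs · [v(59/14) + v(65/14) + v(71/14) + ...].
Sum ≈ 9.91926.

9.91926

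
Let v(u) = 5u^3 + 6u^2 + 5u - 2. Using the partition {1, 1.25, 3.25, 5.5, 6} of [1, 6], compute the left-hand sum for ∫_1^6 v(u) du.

1130.56640625

Subinterval widths: 0.25, 2, 2.25, 0.5.
Left endpoints: 1, 1.25, 3.25, 5.5.
v(1) = 14, v(1.25) = 23.390625, v(3.25) = 249.265625, v(5.5) = 1038.875.
Sum = Σ Δu_i · v(u_i).
Sum = 1130.56640625.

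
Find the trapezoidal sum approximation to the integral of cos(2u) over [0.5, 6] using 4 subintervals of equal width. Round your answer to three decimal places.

Δu = (6 − 0.5)/4 = 1.375.
f(0.5) ≈ 0.540, f(1.875) ≈ -0.821, f(3.25) ≈ 0.977, f(4.625) ≈ -0.985, f(6) ≈ 0.844.
T_4 = (Δu/2)·[f(u_0) + 2f(u_1) + 2f(u_2) + 2f(u_3) + f(u_4)].
Sum ≈ -0.188.

-0.188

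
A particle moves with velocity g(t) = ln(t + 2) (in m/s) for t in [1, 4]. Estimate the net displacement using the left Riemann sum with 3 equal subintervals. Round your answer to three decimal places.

4.094

Δt = (4 − 1)/3 = 1.
Left endpoints: 1, 2, 3.
g(1) ≈ 1.099, g(2) ≈ 1.386, g(3) ≈ 1.609.
Sum = Δt · [g(1) + g(2) + g(3)].
Sum ≈ 4.094.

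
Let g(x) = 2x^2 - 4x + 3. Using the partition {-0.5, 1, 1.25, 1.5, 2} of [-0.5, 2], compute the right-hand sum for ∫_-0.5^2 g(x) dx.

3.65625

Subinterval widths: 1.5, 0.25, 0.25, 0.5.
Right endpoints: 1, 1.25, 1.5, 2.
g(1) = 1, g(1.25) = 1.125, g(1.5) = 1.5, g(2) = 3.
Sum = Σ Δx_i · g(x_i).
Sum = 3.65625.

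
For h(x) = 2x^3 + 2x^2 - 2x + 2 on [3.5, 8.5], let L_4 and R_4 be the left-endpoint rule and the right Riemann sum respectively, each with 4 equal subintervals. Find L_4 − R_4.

-1565.625

L_4 = 2132.5.
R_4 = 3698.125.
L_4 − R_4 = -1565.625.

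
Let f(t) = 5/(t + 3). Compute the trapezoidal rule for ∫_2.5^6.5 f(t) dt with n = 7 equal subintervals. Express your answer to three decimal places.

Δt = (6.5 − 2.5)/7 = 4/7.
f(2.5) = 10/11, f(43/14) = 14/17, f(51/14) = 70/93, f(59/14) = 70/101, f(67/14) = 70/109, f(75/14) = 70/117, f(83/14) = 0.56, f(6.5) = 10/19.
T_7 = (Δt/2)·[f(t_0) + 2f(t_1) + ... + 2f(t_{6}) + f(t_7)].
Sum ≈ 2.736.

2.736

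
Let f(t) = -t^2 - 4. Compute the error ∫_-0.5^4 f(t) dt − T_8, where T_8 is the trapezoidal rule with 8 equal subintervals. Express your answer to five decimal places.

0.23730

Exact integral: ∫_-0.5^4 f(t) dt = -39.375.
T_8 ≈ -39.6123047.
Error ≈ -39.375 − (-39.6123047) ≈ 0.23730.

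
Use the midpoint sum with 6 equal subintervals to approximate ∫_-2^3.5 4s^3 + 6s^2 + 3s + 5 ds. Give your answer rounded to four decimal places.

269.9106

Δs = (3.5 − (-2))/6 = 11/12.
Midpoints: -37/24, -0.625, 7/24, 29/24, 2.125, 73/24.
f(-37/24) = -73/3456, f(-0.625) = 4.4921875, f(7/24) = 22411/3456, f(29/24) = 84473/3456, f(2.125) = 76.8515625, f(73/24) = 629677/3456.
Sum = Δs · [f(-37/24) + f(-0.625) + f(7/24) + ...].
Sum ≈ 269.9106.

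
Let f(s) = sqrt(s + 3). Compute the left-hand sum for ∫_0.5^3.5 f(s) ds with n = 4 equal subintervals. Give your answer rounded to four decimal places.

6.4248

Δs = (3.5 − 0.5)/4 = 0.75.
Left endpoints: 0.5, 1.25, 2, 2.75.
f(0.5) ≈ 1.8708, f(1.25) ≈ 2.0616, f(2) ≈ 2.2361, f(2.75) ≈ 2.3979.
Sum = Δs · [f(0.5) + f(1.25) + f(2) + f(2.75)].
Sum ≈ 6.4248.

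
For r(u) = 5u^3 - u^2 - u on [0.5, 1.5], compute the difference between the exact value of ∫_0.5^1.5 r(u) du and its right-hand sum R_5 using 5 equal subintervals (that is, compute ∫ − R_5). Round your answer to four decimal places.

-1.4183

Exact integral: ∫_0.5^1.5 r(u) du ≈ 4.166667.
R_5 = 5.585.
Error ≈ 4.166667 − 5.585 ≈ -1.4183.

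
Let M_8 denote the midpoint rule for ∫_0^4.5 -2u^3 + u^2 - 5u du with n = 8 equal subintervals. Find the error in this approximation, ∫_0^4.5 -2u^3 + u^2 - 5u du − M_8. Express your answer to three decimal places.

Exact integral: ∫_0^4.5 f(u) du = -225.28125.
M_8 ≈ -223.79810.
Error ≈ -225.28125 − (-223.79810) ≈ -1.483.

-1.483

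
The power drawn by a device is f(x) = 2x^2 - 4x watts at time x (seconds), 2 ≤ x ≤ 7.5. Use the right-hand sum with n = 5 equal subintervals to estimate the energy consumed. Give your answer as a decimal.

219.01

Δx = (7.5 − 2)/5 = 1.1.
Right endpoints: 3.1, 4.2, 5.3, 6.4, 7.5.
f(3.1) = 6.82, f(4.2) = 18.48, f(5.3) = 34.98, f(6.4) = 56.32, f(7.5) = 82.5.
Sum = Δx · [f(3.1) + f(4.2) + f(5.3) + f(6.4) + f(7.5)].
Sum = 219.01.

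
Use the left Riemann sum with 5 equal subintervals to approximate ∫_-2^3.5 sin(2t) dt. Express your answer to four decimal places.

-0.3391

Δt = (3.5 − (-2))/5 = 1.1.
Left endpoints: -2, -0.9, 0.2, 1.3, 2.4.
f(-2) ≈ 0.7568, f(-0.9) ≈ -0.9738, f(0.2) ≈ 0.3894, f(1.3) ≈ 0.5155, f(2.4) ≈ -0.9962.
Sum = Δt · [f(-2) + f(-0.9) + f(0.2) + f(1.3) + f(2.4)].
Sum ≈ -0.3391.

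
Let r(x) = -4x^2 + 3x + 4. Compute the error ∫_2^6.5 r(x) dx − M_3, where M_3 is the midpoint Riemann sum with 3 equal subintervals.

Exact integral: ∫_2^6.5 r(x) dx = -280.125.
M_3 = -276.75.
Error = -280.125 − (-276.75) = -3.375.

-3.375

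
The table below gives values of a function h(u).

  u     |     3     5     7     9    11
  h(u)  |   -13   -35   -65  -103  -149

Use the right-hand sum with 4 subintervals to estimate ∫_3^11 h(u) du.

Δu = 2.
Sum = 2·[(-35) + (-65) + (-103) + (-149)] = -704.

-704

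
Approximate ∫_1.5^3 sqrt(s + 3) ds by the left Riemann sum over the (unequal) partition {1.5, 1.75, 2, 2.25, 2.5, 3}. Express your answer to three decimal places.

Subinterval widths: 0.25, 0.25, 0.25, 0.25, 0.5.
Left endpoints: 1.5, 1.75, 2, 2.25, 2.5.
f(1.5) ≈ 2.121, f(1.75) ≈ 2.179, f(2) ≈ 2.236, f(2.25) ≈ 2.291, f(2.5) ≈ 2.345.
Sum = Σ Δs_i · f(s_i).
Sum ≈ 3.380.

3.380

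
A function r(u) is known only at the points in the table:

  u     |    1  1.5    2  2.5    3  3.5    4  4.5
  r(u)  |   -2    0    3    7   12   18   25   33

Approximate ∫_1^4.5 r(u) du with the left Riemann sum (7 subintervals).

31.5

Δu = 0.5.
Sum = 0.5·[(-2) + 0 + 3 + 7 + 12 + 18 + 25] = 31.5.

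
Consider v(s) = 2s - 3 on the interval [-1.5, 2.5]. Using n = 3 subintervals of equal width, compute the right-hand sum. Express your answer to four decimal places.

Δs = (2.5 − (-1.5))/3 = 4/3.
Right endpoints: -1/6, 7/6, 2.5.
v(-1/6) = -10/3, v(7/6) = -2/3, v(2.5) = 2.
Sum = Δs · [v(-1/6) + v(7/6) + v(2.5)].
Sum ≈ -2.6667.

-2.6667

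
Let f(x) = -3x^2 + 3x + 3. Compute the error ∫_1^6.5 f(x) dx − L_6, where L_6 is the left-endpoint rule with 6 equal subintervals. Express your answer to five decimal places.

Exact integral: ∫_1^6.5 f(x) dx = -195.25.
L_6 ≈ -148.4045139.
Error ≈ -195.25 − (-148.4045139) ≈ -46.84549.

-46.84549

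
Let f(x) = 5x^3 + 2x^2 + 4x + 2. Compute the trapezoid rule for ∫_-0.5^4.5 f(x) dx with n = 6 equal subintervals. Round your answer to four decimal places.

Δx = (4.5 − (-0.5))/6 = 5/6.
f(-0.5) = -0.125, f(1/3) = 101/27, f(7/6) = 3743/216, f(2) = 58, f(17/6) = 30913/216, f(11/3) = 7831/27, f(4.5) = 516.125.
T_6 = (Δx/2)·[f(x_0) + 2f(x_1) + ... + 2f(x_{5}) + f(x_6)].
Sum ≈ 641.8519.

641.8519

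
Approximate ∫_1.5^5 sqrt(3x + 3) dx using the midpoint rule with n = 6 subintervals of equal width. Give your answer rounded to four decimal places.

12.4090

Δx = (5 − 1.5)/6 = 7/12.
Midpoints: 43/24, 2.375, 71/24, 85/24, 4.125, 113/24.
f(43/24) ≈ 2.8940, f(2.375) ≈ 3.1820, f(71/24) ≈ 3.4460, f(85/24) ≈ 3.6912, f(4.125) ≈ 3.9211, f(113/24) ≈ 4.1382.
Sum = Δx · [f(43/24) + f(2.375) + f(71/24) + ...].
Sum ≈ 12.4090.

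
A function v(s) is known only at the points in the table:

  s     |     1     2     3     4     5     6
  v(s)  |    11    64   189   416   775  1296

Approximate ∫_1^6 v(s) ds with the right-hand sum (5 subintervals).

Δs = 1.
Sum = 1·[64 + 189 + 416 + 775 + 1296] = 2740.

2740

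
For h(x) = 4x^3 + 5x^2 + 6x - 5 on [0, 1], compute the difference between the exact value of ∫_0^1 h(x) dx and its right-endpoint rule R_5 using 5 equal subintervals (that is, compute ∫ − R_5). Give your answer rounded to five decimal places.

-1.57333

Exact integral: ∫_0^1 h(x) dx ≈ 0.6666667.
R_5 = 2.24.
Error ≈ 0.6666667 − 2.24 ≈ -1.57333.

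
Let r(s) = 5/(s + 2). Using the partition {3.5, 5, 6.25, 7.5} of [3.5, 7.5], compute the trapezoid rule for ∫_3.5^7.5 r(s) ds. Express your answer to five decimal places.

Subinterval widths: 1.5, 1.25, 1.25.
r(3.5) = 10/11, r(5) = 5/7, r(6.25) = 20/33, r(7.5) = 10/19.
On each subinterval the trapezoid contributes (Δs_i/2)·[r(s_{i-1}) + r(s_i)].
Sum ≈ 2.75048.

2.75048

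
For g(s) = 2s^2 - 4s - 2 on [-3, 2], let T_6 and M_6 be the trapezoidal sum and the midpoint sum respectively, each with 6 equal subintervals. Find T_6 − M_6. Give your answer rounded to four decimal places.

T_6 ≈ 24.490741.
M_6 ≈ 22.754630.
T_6 − M_6 ≈ 1.7361.

1.7361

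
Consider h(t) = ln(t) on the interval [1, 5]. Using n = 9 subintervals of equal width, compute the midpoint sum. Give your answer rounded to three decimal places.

Δt = (5 − 1)/9 = 4/9.
Midpoints: 11/9, 5/3, 19/9, 23/9, 3, 31/9, 35/9, 13/3, 43/9.
h(11/9) ≈ 0.201, h(5/3) ≈ 0.511, h(19/9) ≈ 0.747, h(23/9) ≈ 0.938, h(3) ≈ 1.099, h(31/9) ≈ 1.237, h(35/9) ≈ 1.358, h(13/3) ≈ 1.466, h(43/9) ≈ 1.564.
Sum = Δt · [h(11/9) + h(5/3) + h(19/9) + ...].
Sum ≈ 4.054.

4.054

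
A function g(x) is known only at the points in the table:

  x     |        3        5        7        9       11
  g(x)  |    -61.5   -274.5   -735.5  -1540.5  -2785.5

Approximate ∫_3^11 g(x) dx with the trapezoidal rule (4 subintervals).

-7948

Δx = 2.
T_4 = (2/2)·[(-61.5) + 2·(-274.5) + 2·(-735.5) + 2·(-1540.5) + (-2785.5)] = -7948.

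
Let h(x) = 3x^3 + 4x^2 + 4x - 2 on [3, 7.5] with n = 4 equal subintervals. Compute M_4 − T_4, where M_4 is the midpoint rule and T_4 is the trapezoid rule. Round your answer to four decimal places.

M_4 ≈ 2899.973145.
T_4 ≈ 2972.944336.
M_4 − T_4 ≈ -72.9712.

-72.9712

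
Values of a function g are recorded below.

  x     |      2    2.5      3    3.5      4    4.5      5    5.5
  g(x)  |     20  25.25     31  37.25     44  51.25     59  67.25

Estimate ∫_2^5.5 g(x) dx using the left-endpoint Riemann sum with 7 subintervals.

Δx = 0.5.
Sum = 0.5·[20 + 25.25 + 31 + 37.25 + 44 + 51.25 + 59] = 133.875.

133.875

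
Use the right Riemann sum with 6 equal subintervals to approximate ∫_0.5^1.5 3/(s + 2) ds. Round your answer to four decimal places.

Δs = (1.5 − 0.5)/6 = 1/6.
Right endpoints: 2/3, 5/6, 1, 7/6, 4/3, 1.5.
f(2/3) = 1.125, f(5/6) = 18/17, f(1) = 1, f(7/6) = 18/19, f(4/3) = 0.9, f(1.5) = 6/7.
Sum = Δs · [f(2/3) + f(5/6) + f(1) + ...].
Sum ≈ 0.9814.

0.9814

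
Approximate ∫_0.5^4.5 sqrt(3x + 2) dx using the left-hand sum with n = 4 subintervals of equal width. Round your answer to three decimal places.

Δx = (4.5 − 0.5)/4 = 1.
Left endpoints: 0.5, 1.5, 2.5, 3.5.
f(0.5) ≈ 1.871, f(1.5) ≈ 2.550, f(2.5) ≈ 3.082, f(3.5) ≈ 3.536.
Sum = Δx · [f(0.5) + f(1.5) + f(2.5) + f(3.5)].
Sum ≈ 11.038.

11.038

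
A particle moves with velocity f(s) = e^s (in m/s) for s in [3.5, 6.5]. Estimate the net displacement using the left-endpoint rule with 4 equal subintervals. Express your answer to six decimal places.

Δs = (6.5 − 3.5)/4 = 0.75.
Left endpoints: 3.5, 4.25, 5, 5.75.
f(3.5) ≈ 33.115452, f(4.25) ≈ 70.105412, f(5) ≈ 148.413159, f(5.75) ≈ 314.190660.
Sum = Δs · [f(3.5) + f(4.25) + f(5) + f(5.75)].
Sum ≈ 424.368513.

424.368513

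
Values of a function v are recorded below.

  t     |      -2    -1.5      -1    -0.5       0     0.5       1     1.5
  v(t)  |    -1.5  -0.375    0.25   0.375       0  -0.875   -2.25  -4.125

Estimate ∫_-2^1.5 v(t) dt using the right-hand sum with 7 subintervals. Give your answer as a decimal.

-3.5

Δt = 0.5.
Sum = 0.5·[(-0.375) + 0.25 + 0.375 + 0 + (-0.875) + (-2.25) + (-4.125)] = -3.5.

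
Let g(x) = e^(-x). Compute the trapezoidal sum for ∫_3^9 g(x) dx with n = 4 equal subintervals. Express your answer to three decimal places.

0.059

Δx = (9 − 3)/4 = 1.5.
g(3) ≈ 0.050, g(4.5) ≈ 0.011, g(6) ≈ 0.002, g(7.5) ≈ 0.001, g(9) ≈ 0.000.
T_4 = (Δx/2)·[g(x_0) + 2g(x_1) + 2g(x_2) + 2g(x_3) + g(x_4)].
Sum ≈ 0.059.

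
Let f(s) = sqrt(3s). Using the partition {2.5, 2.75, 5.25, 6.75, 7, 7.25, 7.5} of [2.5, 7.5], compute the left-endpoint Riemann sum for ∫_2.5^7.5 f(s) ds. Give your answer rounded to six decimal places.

Subinterval widths: 0.25, 2.5, 1.5, 0.25, 0.25, 0.25.
Left endpoints: 2.5, 2.75, 5.25, 6.75, 7, 7.25.
f(2.5) ≈ 2.738613, f(2.75) ≈ 2.872281, f(5.25) ≈ 3.968627, f(6.75) ≈ 4.500000, f(7) ≈ 4.582576, f(7.25) ≈ 4.663690.
Sum = Σ Δs_i · f(s_i).
Sum ≈ 17.254863.

17.254863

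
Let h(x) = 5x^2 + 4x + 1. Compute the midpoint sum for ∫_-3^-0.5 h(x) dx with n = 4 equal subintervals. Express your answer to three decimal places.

Δx = (-0.5 − (-3))/4 = 0.625.
Midpoints: -2.6875, -2.0625, -1.4375, -0.8125.
h(-2.6875) = 26.36328125, h(-2.0625) = 14.01953125, h(-1.4375) = 5.58203125, h(-0.8125) = 1.05078125.
Sum = Δx · [h(-2.6875) + h(-2.0625) + h(-1.4375) + h(-0.8125)].
Sum ≈ 29.385.

29.385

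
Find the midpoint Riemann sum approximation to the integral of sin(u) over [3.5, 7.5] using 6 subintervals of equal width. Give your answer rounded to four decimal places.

Δu = (7.5 − 3.5)/6 = 2/3.
Midpoints: 23/6, 4.5, 31/6, 35/6, 6.5, 43/6.
f(23/6) ≈ -0.6379, f(4.5) ≈ -0.9775, f(31/6) ≈ -0.8986, f(35/6) ≈ -0.4348, f(6.5) ≈ 0.2151, f(43/6) ≈ 0.7730.
Sum = Δu · [f(23/6) + f(4.5) + f(31/6) + ...].
Sum ≈ -1.3072.

-1.3072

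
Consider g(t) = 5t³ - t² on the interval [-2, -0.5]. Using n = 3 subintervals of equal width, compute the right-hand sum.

-13

Δt = (-0.5 − (-2))/3 = 0.5.
Right endpoints: -1.5, -1, -0.5.
g(-1.5) = -19.125, g(-1) = -6, g(-0.5) = -0.875.
Sum = Δt · [g(-1.5) + g(-1) + g(-0.5)].
Sum = -13.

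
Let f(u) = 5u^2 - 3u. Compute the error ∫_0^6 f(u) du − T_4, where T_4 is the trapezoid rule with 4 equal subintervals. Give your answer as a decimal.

-11.25

Exact integral: ∫_0^6 f(u) du = 306.
T_4 = 317.25.
Error = 306 − 317.25 = -11.25.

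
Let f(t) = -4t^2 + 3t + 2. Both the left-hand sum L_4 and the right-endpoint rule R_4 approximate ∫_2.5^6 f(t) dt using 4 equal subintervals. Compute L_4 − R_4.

94.9375

L_4 = -169.859375.
R_4 = -264.796875.
L_4 − R_4 = 94.9375.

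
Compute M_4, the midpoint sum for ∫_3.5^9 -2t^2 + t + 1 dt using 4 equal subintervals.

-415.80859375

Δt = (9 − 3.5)/4 = 1.375.
Midpoints: 4.1875, 5.5625, 6.9375, 8.3125.
f(4.1875) = -29.8828125, f(5.5625) = -55.3203125, f(6.9375) = -88.3203125, f(8.3125) = -128.8828125.
Sum = Δt · [f(4.1875) + f(5.5625) + f(6.9375) + f(8.3125)].
Sum = -415.80859375.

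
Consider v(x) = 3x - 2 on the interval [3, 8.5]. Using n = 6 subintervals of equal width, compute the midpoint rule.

Δx = (8.5 − 3)/6 = 11/12.
Midpoints: 83/24, 4.375, 127/24, 149/24, 7.125, 193/24.
v(83/24) = 8.375, v(4.375) = 11.125, v(127/24) = 13.875, v(149/24) = 16.625, v(7.125) = 19.375, v(193/24) = 22.125.
Sum = Δx · [v(83/24) + v(4.375) + v(127/24) + ...].
Sum = 83.875.

83.875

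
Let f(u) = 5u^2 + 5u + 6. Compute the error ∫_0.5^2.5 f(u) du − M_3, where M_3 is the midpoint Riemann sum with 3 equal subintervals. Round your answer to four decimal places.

0.3704

Exact integral: ∫_0.5^2.5 f(u) du ≈ 52.833333.
M_3 ≈ 52.462963.
Error ≈ 52.833333 − 52.462963 ≈ 0.3704.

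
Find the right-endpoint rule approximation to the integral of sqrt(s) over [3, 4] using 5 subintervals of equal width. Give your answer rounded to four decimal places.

1.8959

Δs = (4 − 3)/5 = 0.2.
Right endpoints: 3.2, 3.4, 3.6, 3.8, 4.
f(3.2) ≈ 1.7889, f(3.4) ≈ 1.8439, f(3.6) ≈ 1.8974, f(3.8) ≈ 1.9494, f(4) ≈ 2.0000.
Sum = Δs · [f(3.2) + f(3.4) + f(3.6) + f(3.8) + f(4)].
Sum ≈ 1.8959.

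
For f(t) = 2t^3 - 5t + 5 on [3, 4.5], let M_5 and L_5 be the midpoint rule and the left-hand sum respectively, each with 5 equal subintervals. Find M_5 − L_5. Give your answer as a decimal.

M_5 = 143.653125.
L_5 = 126.3.
M_5 − L_5 = 17.353125.

17.353125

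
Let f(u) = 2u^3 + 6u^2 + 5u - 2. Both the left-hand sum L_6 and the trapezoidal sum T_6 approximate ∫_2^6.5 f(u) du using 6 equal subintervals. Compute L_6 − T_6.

L_6 = 1223.2265625.
T_6 = 1517.6953125.
L_6 − T_6 = -294.46875.

-294.46875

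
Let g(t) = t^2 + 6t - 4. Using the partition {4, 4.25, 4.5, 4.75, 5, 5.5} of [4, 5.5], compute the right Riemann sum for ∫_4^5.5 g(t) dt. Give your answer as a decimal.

Subinterval widths: 0.25, 0.25, 0.25, 0.25, 0.5.
Right endpoints: 4.25, 4.5, 4.75, 5, 5.5.
g(4.25) = 39.5625, g(4.5) = 43.25, g(4.75) = 47.0625, g(5) = 51, g(5.5) = 59.25.
Sum = Σ Δt_i · g(t_i).
Sum = 74.84375.

74.84375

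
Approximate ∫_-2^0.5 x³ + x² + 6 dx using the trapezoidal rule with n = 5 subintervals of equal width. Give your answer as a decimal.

13.59375

Δx = (0.5 − (-2))/5 = 0.5.
f(-2) = 2, f(-1.5) = 4.875, f(-1) = 6, f(-0.5) = 6.125, f(0) = 6, f(0.5) = 6.375.
T_5 = (Δx/2)·[f(x_0) + 2f(x_1) + ... + 2f(x_{4}) + f(x_5)].
Sum = 13.59375.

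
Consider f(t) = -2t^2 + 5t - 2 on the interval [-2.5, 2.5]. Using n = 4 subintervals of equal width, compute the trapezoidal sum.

-33.4375

Δt = (2.5 − (-2.5))/4 = 1.25.
f(-2.5) = -27, f(-1.25) = -11.375, f(0) = -2, f(1.25) = 1.125, f(2.5) = -2.
T_4 = (Δt/2)·[f(t_0) + 2f(t_1) + 2f(t_2) + 2f(t_3) + f(t_4)].
Sum = -33.4375.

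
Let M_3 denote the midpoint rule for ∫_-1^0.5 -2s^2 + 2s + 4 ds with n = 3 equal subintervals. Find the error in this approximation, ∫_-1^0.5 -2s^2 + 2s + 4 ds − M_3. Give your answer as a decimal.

-0.0625

Exact integral: ∫_-1^0.5 f(s) ds = 4.5.
M_3 = 4.5625.
Error = 4.5 − 4.5625 = -0.0625.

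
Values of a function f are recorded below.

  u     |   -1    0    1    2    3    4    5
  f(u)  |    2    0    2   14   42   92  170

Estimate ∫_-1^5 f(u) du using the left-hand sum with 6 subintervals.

Δu = 1.
Sum = 1·[2 + 0 + 2 + 14 + 42 + 92] = 152.

152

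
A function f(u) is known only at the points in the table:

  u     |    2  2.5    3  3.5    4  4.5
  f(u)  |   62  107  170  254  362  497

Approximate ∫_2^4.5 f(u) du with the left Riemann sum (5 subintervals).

Δu = 0.5.
Sum = 0.5·[62 + 107 + 170 + 254 + 362] = 477.5.

477.5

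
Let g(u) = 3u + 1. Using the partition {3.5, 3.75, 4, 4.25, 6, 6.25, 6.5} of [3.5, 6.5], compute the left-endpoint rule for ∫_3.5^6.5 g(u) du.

42.9375

Subinterval widths: 0.25, 0.25, 0.25, 1.75, 0.25, 0.25.
Left endpoints: 3.5, 3.75, 4, 4.25, 6, 6.25.
g(3.5) = 11.5, g(3.75) = 12.25, g(4) = 13, g(4.25) = 13.75, g(6) = 19, g(6.25) = 19.75.
Sum = Σ Δu_i · g(u_i).
Sum = 42.9375.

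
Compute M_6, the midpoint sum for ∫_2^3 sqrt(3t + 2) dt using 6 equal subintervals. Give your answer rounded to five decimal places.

Δt = (3 − 2)/6 = 1/6.
Midpoints: 25/12, 2.25, 29/12, 31/12, 2.75, 35/12.
f(25/12) ≈ 2.87228, f(2.25) ≈ 2.95804, f(29/12) ≈ 3.04138, f(31/12) ≈ 3.12250, f(2.75) ≈ 3.20156, f(35/12) ≈ 3.27872.
Sum = Δt · [f(25/12) + f(2.25) + f(29/12) + ...].
Sum ≈ 3.07908.

3.07908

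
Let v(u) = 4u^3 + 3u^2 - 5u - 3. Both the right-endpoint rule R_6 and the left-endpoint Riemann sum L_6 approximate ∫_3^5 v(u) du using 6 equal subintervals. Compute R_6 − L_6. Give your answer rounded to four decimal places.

143.3333

R_6 ≈ 669.555556.
L_6 ≈ 526.222222.
R_6 − L_6 ≈ 143.3333.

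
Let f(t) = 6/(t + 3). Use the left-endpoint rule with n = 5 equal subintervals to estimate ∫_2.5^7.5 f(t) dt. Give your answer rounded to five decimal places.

Δt = (7.5 − 2.5)/5 = 1.
Left endpoints: 2.5, 3.5, 4.5, 5.5, 6.5.
f(2.5) = 12/11, f(3.5) = 12/13, f(4.5) = 0.8, f(5.5) = 12/17, f(6.5) = 12/19.
Sum = Δt · [f(2.5) + f(3.5) + f(4.5) + f(5.5) + f(6.5)].
Sum ≈ 4.15145.

4.15145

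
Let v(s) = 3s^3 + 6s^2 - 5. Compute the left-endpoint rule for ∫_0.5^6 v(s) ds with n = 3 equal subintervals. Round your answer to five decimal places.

694.52778

Δs = (6 − 0.5)/3 = 11/6.
Left endpoints: 0.5, 7/3, 25/6.
v(0.5) = -3.125, v(7/3) = 592/9, v(25/6) = 22765/72.
Sum = Δs · [v(0.5) + v(7/3) + v(25/6)].
Sum ≈ 694.52778.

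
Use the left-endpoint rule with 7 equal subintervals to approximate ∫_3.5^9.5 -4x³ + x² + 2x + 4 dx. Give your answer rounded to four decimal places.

Δx = (9.5 − 3.5)/7 = 6/7.
Left endpoints: 3.5, 61/14, 73/14, 85/14, 97/14, 109/14, 121/14.
f(3.5) = -148.25, f(61/14) = -410471/1372, f(73/14) = -720935/1372, f(85/14) = -1155527/1372, f(97/14) = -1734983/1372, f(109/14) = -2480039/1372, f(121/14) = -3411431/1372.
Sum = Δx · [f(3.5) + f(61/14) + f(73/14) + ...].
Sum ≈ -6320.3571.

-6320.3571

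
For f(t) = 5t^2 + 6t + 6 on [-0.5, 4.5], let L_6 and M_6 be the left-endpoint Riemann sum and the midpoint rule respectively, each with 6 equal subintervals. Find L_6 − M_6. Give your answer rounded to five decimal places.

-49.82639

L_6 ≈ 190.8101852.
M_6 ≈ 240.6365741.
L_6 − M_6 ≈ -49.82639.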